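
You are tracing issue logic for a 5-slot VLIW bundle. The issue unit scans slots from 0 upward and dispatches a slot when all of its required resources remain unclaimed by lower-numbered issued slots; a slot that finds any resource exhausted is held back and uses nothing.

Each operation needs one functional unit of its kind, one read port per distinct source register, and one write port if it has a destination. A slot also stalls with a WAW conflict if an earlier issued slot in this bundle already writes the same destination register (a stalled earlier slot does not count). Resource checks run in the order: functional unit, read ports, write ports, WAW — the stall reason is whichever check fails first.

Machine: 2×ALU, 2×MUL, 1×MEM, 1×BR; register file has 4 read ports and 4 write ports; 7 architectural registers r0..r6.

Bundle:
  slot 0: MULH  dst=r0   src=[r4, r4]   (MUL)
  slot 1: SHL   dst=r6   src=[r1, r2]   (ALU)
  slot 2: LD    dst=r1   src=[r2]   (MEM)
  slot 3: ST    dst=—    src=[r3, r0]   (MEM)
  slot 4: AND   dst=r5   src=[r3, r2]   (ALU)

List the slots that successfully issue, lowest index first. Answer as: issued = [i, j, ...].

slot 0 (MUL): ISSUE — free A2,Mu1,Ld1,B1 rp3 wp3
slot 1 (ALU): ISSUE — free A1,Mu1,Ld1,B1 rp1 wp2
slot 2 (MEM): ISSUE — free A1,Mu1,Ld0,B1 rp0 wp1
slot 3 (MEM): stall FU — free A1,Mu1,Ld0,B1 rp0 wp1
slot 4 (ALU): stall RD_PORT — free A1,Mu1,Ld0,B1 rp0 wp1

issued = [0, 1, 2]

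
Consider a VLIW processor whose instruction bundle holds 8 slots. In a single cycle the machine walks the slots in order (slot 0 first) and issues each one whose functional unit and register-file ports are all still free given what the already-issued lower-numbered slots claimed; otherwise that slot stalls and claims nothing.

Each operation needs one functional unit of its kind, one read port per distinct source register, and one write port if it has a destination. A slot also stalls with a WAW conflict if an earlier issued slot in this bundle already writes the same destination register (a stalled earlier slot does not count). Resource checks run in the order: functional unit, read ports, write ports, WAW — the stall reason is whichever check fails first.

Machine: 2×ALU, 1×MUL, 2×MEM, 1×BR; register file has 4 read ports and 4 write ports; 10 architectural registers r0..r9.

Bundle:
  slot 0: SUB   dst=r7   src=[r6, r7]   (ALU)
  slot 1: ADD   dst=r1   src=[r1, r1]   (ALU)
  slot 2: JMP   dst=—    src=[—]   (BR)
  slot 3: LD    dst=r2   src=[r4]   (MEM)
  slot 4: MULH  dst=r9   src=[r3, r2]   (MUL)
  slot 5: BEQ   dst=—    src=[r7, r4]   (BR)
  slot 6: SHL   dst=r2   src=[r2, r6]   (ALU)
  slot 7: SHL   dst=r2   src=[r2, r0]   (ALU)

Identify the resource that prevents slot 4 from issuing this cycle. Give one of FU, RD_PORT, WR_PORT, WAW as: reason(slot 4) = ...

reason(slot 4) = RD_PORT

slot 0 (ALU): ISSUE — free A1,Mu1,Ld2,B1 rp2 wp3
slot 1 (ALU): ISSUE — free A0,Mu1,Ld2,B1 rp1 wp2
slot 2 (BR): ISSUE — free A0,Mu1,Ld2,B0 rp1 wp2
slot 3 (MEM): ISSUE — free A0,Mu1,Ld1,B0 rp0 wp1
slot 4 (MUL): stall RD_PORT — free A0,Mu1,Ld1,B0 rp0 wp1
slot 5 (BR): stall FU — free A0,Mu1,Ld1,B0 rp0 wp1
slot 6 (ALU): stall FU — free A0,Mu1,Ld1,B0 rp0 wp1
slot 7 (ALU): stall FU — free A0,Mu1,Ld1,B0 rp0 wp1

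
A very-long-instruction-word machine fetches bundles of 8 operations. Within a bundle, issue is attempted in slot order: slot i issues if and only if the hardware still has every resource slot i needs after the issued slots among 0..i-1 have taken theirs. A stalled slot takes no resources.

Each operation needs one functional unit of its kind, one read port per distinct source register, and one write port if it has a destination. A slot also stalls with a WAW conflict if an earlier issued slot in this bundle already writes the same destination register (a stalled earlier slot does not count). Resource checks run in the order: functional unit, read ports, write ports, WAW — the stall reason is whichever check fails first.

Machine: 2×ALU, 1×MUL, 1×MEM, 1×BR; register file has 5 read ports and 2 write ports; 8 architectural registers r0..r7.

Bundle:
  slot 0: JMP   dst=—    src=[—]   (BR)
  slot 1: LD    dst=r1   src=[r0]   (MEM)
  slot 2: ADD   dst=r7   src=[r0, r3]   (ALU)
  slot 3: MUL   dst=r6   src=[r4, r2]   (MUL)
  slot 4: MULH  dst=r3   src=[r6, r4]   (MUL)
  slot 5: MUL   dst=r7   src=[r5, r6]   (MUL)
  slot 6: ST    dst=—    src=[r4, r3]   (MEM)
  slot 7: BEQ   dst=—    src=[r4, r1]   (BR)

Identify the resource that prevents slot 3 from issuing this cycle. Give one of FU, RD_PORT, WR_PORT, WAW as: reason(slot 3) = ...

reason(slot 3) = WR_PORT

slot 0 (BR): ISSUE — free A2,Mu1,Ld1,B0 rp5 wp2
slot 1 (MEM): ISSUE — free A2,Mu1,Ld0,B0 rp4 wp1
slot 2 (ALU): ISSUE — free A1,Mu1,Ld0,B0 rp2 wp0
slot 3 (MUL): stall WR_PORT — free A1,Mu1,Ld0,B0 rp2 wp0
slot 4 (MUL): stall WR_PORT — free A1,Mu1,Ld0,B0 rp2 wp0
slot 5 (MUL): stall WR_PORT — free A1,Mu1,Ld0,B0 rp2 wp0
slot 6 (MEM): stall FU — free A1,Mu1,Ld0,B0 rp2 wp0
slot 7 (BR): stall FU — free A1,Mu1,Ld0,B0 rp2 wp0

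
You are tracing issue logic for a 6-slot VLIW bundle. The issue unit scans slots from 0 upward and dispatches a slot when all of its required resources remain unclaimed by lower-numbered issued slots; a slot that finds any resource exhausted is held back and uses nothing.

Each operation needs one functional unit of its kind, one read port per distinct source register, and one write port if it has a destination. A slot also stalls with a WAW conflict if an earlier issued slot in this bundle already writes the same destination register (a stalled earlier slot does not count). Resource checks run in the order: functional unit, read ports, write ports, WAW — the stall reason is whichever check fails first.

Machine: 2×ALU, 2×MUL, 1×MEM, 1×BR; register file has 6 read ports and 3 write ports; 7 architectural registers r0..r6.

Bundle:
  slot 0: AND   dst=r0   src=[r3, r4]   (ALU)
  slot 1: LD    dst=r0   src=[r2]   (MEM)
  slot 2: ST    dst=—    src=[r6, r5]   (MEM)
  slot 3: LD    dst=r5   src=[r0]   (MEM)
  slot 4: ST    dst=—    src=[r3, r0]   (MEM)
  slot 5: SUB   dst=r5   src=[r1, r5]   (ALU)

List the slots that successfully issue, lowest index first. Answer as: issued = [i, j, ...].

[0] ALU needs rd=2 wr=1: ok; after: ALU=1 MUL=2 MEM=1 BR=1, R=4, W=2
[1] MEM needs rd=1 wr=1: WAW; after: ALU=1 MUL=2 MEM=1 BR=1, R=4, W=2
[2] MEM needs rd=2 wr=0: ok; after: ALU=1 MUL=2 MEM=0 BR=1, R=2, W=2
[3] MEM needs rd=1 wr=1: FU; after: ALU=1 MUL=2 MEM=0 BR=1, R=2, W=2
[4] MEM needs rd=2 wr=0: FU; after: ALU=1 MUL=2 MEM=0 BR=1, R=2, W=2
[5] ALU needs rd=2 wr=1: ok; after: ALU=0 MUL=2 MEM=0 BR=1, R=0, W=1

issued = [0, 2, 5]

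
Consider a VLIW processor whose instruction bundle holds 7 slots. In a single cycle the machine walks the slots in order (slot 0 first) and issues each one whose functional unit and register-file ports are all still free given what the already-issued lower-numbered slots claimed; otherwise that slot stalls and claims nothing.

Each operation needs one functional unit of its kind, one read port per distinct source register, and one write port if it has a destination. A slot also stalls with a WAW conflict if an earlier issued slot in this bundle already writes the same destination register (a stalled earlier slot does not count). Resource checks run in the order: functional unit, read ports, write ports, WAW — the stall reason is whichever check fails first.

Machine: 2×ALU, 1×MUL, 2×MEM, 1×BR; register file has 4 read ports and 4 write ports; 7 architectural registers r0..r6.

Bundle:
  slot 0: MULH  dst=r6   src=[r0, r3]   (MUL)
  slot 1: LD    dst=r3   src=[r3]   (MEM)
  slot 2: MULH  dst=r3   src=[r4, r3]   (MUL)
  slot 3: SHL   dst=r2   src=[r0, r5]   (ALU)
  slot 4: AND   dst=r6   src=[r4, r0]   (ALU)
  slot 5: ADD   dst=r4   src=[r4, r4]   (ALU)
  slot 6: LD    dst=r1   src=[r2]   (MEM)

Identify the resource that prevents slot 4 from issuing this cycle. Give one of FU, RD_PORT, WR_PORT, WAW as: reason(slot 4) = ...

reason(slot 4) = RD_PORT

slot 0 (MUL): ISSUE — free A2,Mu0,Ld2,B1 rp2 wp3
slot 1 (MEM): ISSUE — free A2,Mu0,Ld1,B1 rp1 wp2
slot 2 (MUL): stall FU — free A2,Mu0,Ld1,B1 rp1 wp2
slot 3 (ALU): stall RD_PORT — free A2,Mu0,Ld1,B1 rp1 wp2
slot 4 (ALU): stall RD_PORT — free A2,Mu0,Ld1,B1 rp1 wp2
slot 5 (ALU): ISSUE — free A1,Mu0,Ld1,B1 rp0 wp1
slot 6 (MEM): stall RD_PORT — free A1,Mu0,Ld1,B1 rp0 wp1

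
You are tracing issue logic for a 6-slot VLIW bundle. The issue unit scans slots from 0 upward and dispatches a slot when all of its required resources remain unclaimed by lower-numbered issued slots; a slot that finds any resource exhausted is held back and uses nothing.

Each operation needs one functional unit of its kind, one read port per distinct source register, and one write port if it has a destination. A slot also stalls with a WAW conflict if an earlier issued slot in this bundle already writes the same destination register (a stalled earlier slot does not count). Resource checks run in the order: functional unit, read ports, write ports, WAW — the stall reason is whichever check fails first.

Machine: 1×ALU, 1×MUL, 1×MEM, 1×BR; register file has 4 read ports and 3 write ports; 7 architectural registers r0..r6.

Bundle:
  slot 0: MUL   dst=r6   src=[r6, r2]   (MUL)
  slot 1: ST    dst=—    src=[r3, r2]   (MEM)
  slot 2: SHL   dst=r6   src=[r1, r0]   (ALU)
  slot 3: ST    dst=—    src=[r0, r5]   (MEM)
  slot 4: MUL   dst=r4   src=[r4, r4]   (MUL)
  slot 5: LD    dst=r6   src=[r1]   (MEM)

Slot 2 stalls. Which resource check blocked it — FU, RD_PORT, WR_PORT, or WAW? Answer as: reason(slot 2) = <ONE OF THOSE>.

#0 MUL src=r6,r2 dispatched  <A:1 Mu:0 Ld:1 B:1 rd:2 wr:2>
#1 MEM src=r3,r2 dispatched  <A:1 Mu:0 Ld:0 B:1 rd:0 wr:2>
#2 ALU src=r1,r0 held:RD_PORT  <A:1 Mu:0 Ld:0 B:1 rd:0 wr:2>
#3 MEM src=r0,r5 held:FU  <A:1 Mu:0 Ld:0 B:1 rd:0 wr:2>
#4 MUL src=r4,r4 held:FU  <A:1 Mu:0 Ld:0 B:1 rd:0 wr:2>
#5 MEM src=r1 held:FU  <A:1 Mu:0 Ld:0 B:1 rd:0 wr:2>

reason(slot 2) = RD_PORT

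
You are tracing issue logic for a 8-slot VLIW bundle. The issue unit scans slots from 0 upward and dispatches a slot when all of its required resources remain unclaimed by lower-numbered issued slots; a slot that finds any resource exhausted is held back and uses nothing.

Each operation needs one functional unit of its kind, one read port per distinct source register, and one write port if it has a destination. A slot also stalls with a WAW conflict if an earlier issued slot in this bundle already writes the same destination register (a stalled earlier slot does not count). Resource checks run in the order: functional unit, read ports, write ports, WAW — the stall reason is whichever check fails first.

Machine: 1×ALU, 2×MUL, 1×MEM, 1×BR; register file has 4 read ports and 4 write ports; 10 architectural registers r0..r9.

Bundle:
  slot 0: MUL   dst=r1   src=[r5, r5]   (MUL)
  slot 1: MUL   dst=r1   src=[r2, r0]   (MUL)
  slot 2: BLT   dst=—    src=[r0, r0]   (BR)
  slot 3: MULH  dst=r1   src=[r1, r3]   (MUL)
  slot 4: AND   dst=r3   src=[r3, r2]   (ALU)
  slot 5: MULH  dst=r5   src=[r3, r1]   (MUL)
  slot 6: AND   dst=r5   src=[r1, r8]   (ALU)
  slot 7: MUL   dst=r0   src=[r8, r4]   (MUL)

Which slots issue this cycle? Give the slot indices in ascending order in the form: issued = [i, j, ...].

#0 MUL src=r5,r5 dispatched  <A:1 Mu:1 Ld:1 B:1 rd:3 wr:3>
#1 MUL src=r2,r0 held:WAW  <A:1 Mu:1 Ld:1 B:1 rd:3 wr:3>
#2 BR src=r0,r0 dispatched  <A:1 Mu:1 Ld:1 B:0 rd:2 wr:3>
#3 MUL src=r1,r3 held:WAW  <A:1 Mu:1 Ld:1 B:0 rd:2 wr:3>
#4 ALU src=r3,r2 dispatched  <A:0 Mu:1 Ld:1 B:0 rd:0 wr:2>
#5 MUL src=r3,r1 held:RD_PORT  <A:0 Mu:1 Ld:1 B:0 rd:0 wr:2>
#6 ALU src=r1,r8 held:FU  <A:0 Mu:1 Ld:1 B:0 rd:0 wr:2>
#7 MUL src=r8,r4 held:RD_PORT  <A:0 Mu:1 Ld:1 B:0 rd:0 wr:2>

issued = [0, 2, 4]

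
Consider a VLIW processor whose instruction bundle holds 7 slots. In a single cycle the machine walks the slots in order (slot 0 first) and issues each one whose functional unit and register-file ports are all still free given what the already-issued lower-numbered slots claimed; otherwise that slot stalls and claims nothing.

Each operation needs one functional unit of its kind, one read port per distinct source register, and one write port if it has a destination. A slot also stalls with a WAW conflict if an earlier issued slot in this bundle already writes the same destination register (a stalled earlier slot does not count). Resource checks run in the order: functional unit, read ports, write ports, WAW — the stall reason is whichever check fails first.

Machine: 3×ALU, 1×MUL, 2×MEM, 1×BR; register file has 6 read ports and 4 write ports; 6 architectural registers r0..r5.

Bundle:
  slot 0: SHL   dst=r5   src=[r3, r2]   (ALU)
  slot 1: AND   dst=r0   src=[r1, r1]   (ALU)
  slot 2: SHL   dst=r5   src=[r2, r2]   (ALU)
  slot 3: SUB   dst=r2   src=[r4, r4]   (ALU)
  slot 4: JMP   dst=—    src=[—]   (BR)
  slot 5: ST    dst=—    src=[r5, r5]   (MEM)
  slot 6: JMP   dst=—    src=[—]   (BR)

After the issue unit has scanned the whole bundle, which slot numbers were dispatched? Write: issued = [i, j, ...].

#0 ALU src=r3,r2 dispatched  <A:2 Mu:1 Ld:2 B:1 rd:4 wr:3>
#1 ALU src=r1,r1 dispatched  <A:1 Mu:1 Ld:2 B:1 rd:3 wr:2>
#2 ALU src=r2,r2 held:WAW  <A:1 Mu:1 Ld:2 B:1 rd:3 wr:2>
#3 ALU src=r4,r4 dispatched  <A:0 Mu:1 Ld:2 B:1 rd:2 wr:1>
#4 BR src=- dispatched  <A:0 Mu:1 Ld:2 B:0 rd:2 wr:1>
#5 MEM src=r5,r5 dispatched  <A:0 Mu:1 Ld:1 B:0 rd:1 wr:1>
#6 BR src=- held:FU  <A:0 Mu:1 Ld:1 B:0 rd:1 wr:1>

issued = [0, 1, 3, 4, 5]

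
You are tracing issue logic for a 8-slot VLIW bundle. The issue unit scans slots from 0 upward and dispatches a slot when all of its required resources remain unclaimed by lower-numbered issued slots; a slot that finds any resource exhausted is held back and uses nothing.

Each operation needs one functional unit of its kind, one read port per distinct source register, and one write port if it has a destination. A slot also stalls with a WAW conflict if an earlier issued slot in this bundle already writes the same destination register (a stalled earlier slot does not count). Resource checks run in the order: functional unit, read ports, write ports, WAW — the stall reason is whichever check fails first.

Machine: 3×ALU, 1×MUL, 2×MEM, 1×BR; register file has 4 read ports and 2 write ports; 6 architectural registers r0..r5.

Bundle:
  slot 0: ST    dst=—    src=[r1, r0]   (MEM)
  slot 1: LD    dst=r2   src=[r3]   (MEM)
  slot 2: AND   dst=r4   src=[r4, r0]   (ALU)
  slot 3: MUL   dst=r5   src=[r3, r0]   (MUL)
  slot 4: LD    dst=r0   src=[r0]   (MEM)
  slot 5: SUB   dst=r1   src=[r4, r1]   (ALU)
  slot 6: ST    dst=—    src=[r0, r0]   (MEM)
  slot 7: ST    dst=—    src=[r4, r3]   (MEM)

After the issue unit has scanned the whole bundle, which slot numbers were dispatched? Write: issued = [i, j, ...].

issued = [0, 1]

(0) want 1×MEM +2rd +0wr — yes → AL3|MU1|ME1|BR1|rd2|wr2
(1) want 1×MEM +1rd +1wr — yes → AL3|MU1|ME0|BR1|rd1|wr1
(2) want 1×ALU +2rd +1wr — RD_PORT → AL3|MU1|ME0|BR1|rd1|wr1
(3) want 1×MUL +2rd +1wr — RD_PORT → AL3|MU1|ME0|BR1|rd1|wr1
(4) want 1×MEM +1rd +1wr — FU → AL3|MU1|ME0|BR1|rd1|wr1
(5) want 1×ALU +2rd +1wr — RD_PORT → AL3|MU1|ME0|BR1|rd1|wr1
(6) want 1×MEM +1rd +0wr — FU → AL3|MU1|ME0|BR1|rd1|wr1
(7) want 1×MEM +2rd +0wr — FU → AL3|MU1|ME0|BR1|rd1|wr1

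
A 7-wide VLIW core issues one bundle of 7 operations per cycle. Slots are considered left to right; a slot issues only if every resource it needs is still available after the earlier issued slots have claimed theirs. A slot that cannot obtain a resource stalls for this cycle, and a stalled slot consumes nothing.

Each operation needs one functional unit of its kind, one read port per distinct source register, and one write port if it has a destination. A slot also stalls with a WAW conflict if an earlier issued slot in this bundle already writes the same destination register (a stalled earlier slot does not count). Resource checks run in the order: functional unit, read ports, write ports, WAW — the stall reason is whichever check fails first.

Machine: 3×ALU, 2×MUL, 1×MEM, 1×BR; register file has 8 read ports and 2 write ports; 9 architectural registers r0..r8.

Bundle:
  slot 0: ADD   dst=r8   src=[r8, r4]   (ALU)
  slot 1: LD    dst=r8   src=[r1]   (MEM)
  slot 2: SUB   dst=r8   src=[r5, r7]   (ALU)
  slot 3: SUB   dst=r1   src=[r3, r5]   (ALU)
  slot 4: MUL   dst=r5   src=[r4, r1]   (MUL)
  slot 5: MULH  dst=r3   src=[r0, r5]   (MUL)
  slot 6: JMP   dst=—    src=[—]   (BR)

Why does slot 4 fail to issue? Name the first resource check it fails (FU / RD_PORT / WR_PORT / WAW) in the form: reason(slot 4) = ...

  0. ALU→r8 ⇒ go  {2A/2Mu/1Ld/1B | 6r 1w}
  1. MEM→r8 ⇒ no(WAW)  {2A/2Mu/1Ld/1B | 6r 1w}
  2. ALU→r8 ⇒ no(WAW)  {2A/2Mu/1Ld/1B | 6r 1w}
  3. ALU→r1 ⇒ go  {1A/2Mu/1Ld/1B | 4r 0w}
  4. MUL→r5 ⇒ no(WR_PORT)  {1A/2Mu/1Ld/1B | 4r 0w}
  5. MUL→r3 ⇒ no(WR_PORT)  {1A/2Mu/1Ld/1B | 4r 0w}
  6. BR ⇒ go  {1A/2Mu/1Ld/0B | 4r 0w}

reason(slot 4) = WR_PORT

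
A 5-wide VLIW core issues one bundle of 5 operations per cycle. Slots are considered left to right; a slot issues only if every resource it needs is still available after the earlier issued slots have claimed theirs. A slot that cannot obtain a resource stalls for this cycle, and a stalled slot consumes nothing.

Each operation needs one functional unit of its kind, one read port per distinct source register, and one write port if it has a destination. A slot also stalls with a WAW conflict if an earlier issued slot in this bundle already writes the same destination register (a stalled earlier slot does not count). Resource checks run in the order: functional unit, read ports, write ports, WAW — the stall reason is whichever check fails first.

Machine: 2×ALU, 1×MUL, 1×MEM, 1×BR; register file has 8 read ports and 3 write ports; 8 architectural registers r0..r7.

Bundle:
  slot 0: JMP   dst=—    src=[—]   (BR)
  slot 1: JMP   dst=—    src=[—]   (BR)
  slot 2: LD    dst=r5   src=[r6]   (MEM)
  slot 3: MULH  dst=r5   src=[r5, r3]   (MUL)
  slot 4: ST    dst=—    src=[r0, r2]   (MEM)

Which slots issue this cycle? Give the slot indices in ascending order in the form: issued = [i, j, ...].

issued = [0, 2]

(0) want 1×BR +0rd +0wr — yes → AL2|MU1|ME1|BR0|rd8|wr3
(1) want 1×BR +0rd +0wr — FU → AL2|MU1|ME1|BR0|rd8|wr3
(2) want 1×MEM +1rd +1wr — yes → AL2|MU1|ME0|BR0|rd7|wr2
(3) want 1×MUL +2rd +1wr — WAW → AL2|MU1|ME0|BR0|rd7|wr2
(4) want 1×MEM +2rd +0wr — FU → AL2|MU1|ME0|BR0|rd7|wr2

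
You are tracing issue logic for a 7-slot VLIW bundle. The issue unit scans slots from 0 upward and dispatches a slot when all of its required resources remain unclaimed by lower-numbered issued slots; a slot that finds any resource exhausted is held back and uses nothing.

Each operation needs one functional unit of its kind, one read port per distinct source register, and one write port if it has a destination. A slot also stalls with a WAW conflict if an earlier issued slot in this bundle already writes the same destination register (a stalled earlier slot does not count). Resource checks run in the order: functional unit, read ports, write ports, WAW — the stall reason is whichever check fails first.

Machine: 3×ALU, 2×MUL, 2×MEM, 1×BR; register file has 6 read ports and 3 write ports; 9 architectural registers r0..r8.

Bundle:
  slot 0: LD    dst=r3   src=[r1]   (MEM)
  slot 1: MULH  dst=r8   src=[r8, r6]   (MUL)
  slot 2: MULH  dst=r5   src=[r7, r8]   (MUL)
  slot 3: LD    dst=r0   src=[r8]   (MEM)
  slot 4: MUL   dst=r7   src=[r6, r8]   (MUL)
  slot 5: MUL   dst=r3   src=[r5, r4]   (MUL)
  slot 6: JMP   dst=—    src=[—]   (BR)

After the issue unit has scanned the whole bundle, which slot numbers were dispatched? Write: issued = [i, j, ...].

#0 MEM src=r1 dispatched  <A:3 Mu:2 Ld:1 B:1 rd:5 wr:2>
#1 MUL src=r8,r6 dispatched  <A:3 Mu:1 Ld:1 B:1 rd:3 wr:1>
#2 MUL src=r7,r8 dispatched  <A:3 Mu:0 Ld:1 B:1 rd:1 wr:0>
#3 MEM src=r8 held:WR_PORT  <A:3 Mu:0 Ld:1 B:1 rd:1 wr:0>
#4 MUL src=r6,r8 held:FU  <A:3 Mu:0 Ld:1 B:1 rd:1 wr:0>
#5 MUL src=r5,r4 held:FU  <A:3 Mu:0 Ld:1 B:1 rd:1 wr:0>
#6 BR src=- dispatched  <A:3 Mu:0 Ld:1 B:0 rd:1 wr:0>

issued = [0, 1, 2, 6]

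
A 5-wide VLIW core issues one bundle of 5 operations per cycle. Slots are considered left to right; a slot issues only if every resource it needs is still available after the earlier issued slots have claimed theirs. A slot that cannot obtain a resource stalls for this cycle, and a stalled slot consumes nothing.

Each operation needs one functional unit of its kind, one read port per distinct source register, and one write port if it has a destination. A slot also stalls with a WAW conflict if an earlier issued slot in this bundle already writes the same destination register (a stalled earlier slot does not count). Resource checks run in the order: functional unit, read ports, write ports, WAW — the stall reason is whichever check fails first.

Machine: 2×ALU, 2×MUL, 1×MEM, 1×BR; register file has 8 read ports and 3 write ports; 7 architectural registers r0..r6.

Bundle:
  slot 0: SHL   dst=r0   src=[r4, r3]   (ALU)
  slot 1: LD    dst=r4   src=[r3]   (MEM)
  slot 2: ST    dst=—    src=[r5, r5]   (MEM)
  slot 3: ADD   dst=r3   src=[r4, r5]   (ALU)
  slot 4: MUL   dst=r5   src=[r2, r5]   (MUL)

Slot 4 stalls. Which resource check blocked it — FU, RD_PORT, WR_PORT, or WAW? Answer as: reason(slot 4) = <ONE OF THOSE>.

  0. ALU→r0 ⇒ go  {1A/2Mu/1Ld/1B | 6r 2w}
  1. MEM→r4 ⇒ go  {1A/2Mu/0Ld/1B | 5r 1w}
  2. MEM ⇒ no(FU)  {1A/2Mu/0Ld/1B | 5r 1w}
  3. ALU→r3 ⇒ go  {0A/2Mu/0Ld/1B | 3r 0w}
  4. MUL→r5 ⇒ no(WR_PORT)  {0A/2Mu/0Ld/1B | 3r 0w}

reason(slot 4) = WR_PORT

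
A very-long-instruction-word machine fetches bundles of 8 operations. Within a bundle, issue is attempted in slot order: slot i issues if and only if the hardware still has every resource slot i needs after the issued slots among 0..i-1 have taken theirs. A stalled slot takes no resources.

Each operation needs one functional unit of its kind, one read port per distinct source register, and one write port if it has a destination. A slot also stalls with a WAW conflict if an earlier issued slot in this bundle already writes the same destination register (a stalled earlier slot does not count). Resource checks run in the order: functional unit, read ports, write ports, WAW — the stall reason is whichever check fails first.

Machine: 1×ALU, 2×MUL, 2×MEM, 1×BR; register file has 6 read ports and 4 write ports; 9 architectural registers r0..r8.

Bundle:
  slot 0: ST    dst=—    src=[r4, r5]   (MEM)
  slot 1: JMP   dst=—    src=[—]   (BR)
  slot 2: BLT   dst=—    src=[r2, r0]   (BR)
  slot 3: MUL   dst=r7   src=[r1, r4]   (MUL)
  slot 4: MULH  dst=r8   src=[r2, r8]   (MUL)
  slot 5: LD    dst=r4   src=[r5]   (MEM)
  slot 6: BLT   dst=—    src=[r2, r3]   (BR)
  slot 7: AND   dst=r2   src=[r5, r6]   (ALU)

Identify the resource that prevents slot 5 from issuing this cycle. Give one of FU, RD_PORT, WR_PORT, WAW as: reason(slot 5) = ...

[0] MEM needs rd=2 wr=0: ok; after: ALU=1 MUL=2 MEM=1 BR=1, R=4, W=4
[1] BR needs rd=0 wr=0: ok; after: ALU=1 MUL=2 MEM=1 BR=0, R=4, W=4
[2] BR needs rd=2 wr=0: FU; after: ALU=1 MUL=2 MEM=1 BR=0, R=4, W=4
[3] MUL needs rd=2 wr=1: ok; after: ALU=1 MUL=1 MEM=1 BR=0, R=2, W=3
[4] MUL needs rd=2 wr=1: ok; after: ALU=1 MUL=0 MEM=1 BR=0, R=0, W=2
[5] MEM needs rd=1 wr=1: RD_PORT; after: ALU=1 MUL=0 MEM=1 BR=0, R=0, W=2
[6] BR needs rd=2 wr=0: FU; after: ALU=1 MUL=0 MEM=1 BR=0, R=0, W=2
[7] ALU needs rd=2 wr=1: RD_PORT; after: ALU=1 MUL=0 MEM=1 BR=0, R=0, W=2

reason(slot 5) = RD_PORT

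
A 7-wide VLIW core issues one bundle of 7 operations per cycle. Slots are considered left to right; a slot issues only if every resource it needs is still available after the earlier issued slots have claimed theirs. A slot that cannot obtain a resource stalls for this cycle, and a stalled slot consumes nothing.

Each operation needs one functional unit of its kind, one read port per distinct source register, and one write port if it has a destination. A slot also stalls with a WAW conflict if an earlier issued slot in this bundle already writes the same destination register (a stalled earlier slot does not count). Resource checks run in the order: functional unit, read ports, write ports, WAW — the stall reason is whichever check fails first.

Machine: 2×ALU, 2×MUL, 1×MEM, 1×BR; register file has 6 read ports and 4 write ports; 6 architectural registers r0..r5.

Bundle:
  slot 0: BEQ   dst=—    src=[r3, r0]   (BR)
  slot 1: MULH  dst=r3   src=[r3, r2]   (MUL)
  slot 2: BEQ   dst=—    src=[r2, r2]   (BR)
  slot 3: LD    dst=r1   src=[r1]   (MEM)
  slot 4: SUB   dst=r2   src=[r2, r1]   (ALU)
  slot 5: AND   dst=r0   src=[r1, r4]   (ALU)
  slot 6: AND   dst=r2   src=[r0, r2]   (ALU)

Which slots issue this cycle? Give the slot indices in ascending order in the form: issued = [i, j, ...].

issued = [0, 1, 3]

  0. BR ⇒ go  {2A/2Mu/1Ld/0B | 4r 4w}
  1. MUL→r3 ⇒ go  {2A/1Mu/1Ld/0B | 2r 3w}
  2. BR ⇒ no(FU)  {2A/1Mu/1Ld/0B | 2r 3w}
  3. MEM→r1 ⇒ go  {2A/1Mu/0Ld/0B | 1r 2w}
  4. ALU→r2 ⇒ no(RD_PORT)  {2A/1Mu/0Ld/0B | 1r 2w}
  5. ALU→r0 ⇒ no(RD_PORT)  {2A/1Mu/0Ld/0B | 1r 2w}
  6. ALU→r2 ⇒ no(RD_PORT)  {2A/1Mu/0Ld/0B | 1r 2w}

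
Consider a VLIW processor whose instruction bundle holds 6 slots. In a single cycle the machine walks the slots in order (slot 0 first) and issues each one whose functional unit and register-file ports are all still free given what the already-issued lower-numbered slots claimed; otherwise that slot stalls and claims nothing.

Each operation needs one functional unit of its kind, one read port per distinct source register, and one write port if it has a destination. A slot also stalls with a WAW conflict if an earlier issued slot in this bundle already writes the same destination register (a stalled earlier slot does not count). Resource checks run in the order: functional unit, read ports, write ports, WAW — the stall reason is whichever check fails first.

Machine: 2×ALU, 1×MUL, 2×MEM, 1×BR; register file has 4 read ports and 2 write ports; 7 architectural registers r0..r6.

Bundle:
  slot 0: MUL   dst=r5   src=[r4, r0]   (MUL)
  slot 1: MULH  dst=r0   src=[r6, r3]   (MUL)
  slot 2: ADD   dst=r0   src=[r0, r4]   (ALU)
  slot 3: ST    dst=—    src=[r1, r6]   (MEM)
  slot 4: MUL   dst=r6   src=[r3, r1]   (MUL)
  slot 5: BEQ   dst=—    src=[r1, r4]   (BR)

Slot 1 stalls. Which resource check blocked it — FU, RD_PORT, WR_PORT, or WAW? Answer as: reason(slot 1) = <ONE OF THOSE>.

(0) want 1×MUL +2rd +1wr — yes → AL2|MU0|ME2|BR1|rd2|wr1
(1) want 1×MUL +2rd +1wr — FU → AL2|MU0|ME2|BR1|rd2|wr1
(2) want 1×ALU +2rd +1wr — yes → AL1|MU0|ME2|BR1|rd0|wr0
(3) want 1×MEM +2rd +0wr — RD_PORT → AL1|MU0|ME2|BR1|rd0|wr0
(4) want 1×MUL +2rd +1wr — FU → AL1|MU0|ME2|BR1|rd0|wr0
(5) want 1×BR +2rd +0wr — RD_PORT → AL1|MU0|ME2|BR1|rd0|wr0

reason(slot 1) = FU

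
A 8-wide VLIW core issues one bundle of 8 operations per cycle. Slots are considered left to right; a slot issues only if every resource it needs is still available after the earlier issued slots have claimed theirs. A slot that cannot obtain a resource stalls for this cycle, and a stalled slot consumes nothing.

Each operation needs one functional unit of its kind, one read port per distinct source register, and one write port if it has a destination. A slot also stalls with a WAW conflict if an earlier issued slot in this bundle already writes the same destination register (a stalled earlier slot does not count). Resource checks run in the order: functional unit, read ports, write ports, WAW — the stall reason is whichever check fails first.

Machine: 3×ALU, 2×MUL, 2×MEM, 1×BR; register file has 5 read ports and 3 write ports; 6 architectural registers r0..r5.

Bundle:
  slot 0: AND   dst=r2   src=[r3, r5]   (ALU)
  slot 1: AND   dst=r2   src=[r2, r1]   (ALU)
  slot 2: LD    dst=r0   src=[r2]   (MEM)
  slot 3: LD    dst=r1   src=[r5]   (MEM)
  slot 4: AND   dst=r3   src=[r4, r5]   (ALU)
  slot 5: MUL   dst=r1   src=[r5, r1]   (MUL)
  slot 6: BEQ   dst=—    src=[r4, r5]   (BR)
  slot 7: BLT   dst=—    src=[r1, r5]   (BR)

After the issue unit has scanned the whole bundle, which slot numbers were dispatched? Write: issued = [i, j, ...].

[0] ALU needs rd=2 wr=1: ok; after: ALU=2 MUL=2 MEM=2 BR=1, R=3, W=2
[1] ALU needs rd=2 wr=1: WAW; after: ALU=2 MUL=2 MEM=2 BR=1, R=3, W=2
[2] MEM needs rd=1 wr=1: ok; after: ALU=2 MUL=2 MEM=1 BR=1, R=2, W=1
[3] MEM needs rd=1 wr=1: ok; after: ALU=2 MUL=2 MEM=0 BR=1, R=1, W=0
[4] ALU needs rd=2 wr=1: RD_PORT; after: ALU=2 MUL=2 MEM=0 BR=1, R=1, W=0
[5] MUL needs rd=2 wr=1: RD_PORT; after: ALU=2 MUL=2 MEM=0 BR=1, R=1, W=0
[6] BR needs rd=2 wr=0: RD_PORT; after: ALU=2 MUL=2 MEM=0 BR=1, R=1, W=0
[7] BR needs rd=2 wr=0: RD_PORT; after: ALU=2 MUL=2 MEM=0 BR=1, R=1, W=0

issued = [0, 2, 3]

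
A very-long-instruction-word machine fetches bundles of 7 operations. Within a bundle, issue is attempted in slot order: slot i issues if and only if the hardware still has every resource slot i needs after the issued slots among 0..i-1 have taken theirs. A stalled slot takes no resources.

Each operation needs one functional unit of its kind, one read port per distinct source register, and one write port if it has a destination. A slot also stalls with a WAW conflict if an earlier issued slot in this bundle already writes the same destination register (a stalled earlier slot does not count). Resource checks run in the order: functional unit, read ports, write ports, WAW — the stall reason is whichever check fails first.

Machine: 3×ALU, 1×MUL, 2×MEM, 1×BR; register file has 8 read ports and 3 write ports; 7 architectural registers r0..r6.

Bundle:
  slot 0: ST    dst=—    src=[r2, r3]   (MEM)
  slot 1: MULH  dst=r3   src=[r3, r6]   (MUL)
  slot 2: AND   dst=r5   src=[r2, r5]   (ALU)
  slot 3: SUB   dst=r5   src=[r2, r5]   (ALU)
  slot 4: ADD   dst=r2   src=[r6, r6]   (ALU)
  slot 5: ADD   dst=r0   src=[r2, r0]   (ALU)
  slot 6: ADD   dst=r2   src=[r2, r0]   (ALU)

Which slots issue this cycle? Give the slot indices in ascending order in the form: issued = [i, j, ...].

issued = [0, 1, 2, 4]

#0 MEM src=r2,r3 dispatched  <A:3 Mu:1 Ld:1 B:1 rd:6 wr:3>
#1 MUL src=r3,r6 dispatched  <A:3 Mu:0 Ld:1 B:1 rd:4 wr:2>
#2 ALU src=r2,r5 dispatched  <A:2 Mu:0 Ld:1 B:1 rd:2 wr:1>
#3 ALU src=r2,r5 held:WAW  <A:2 Mu:0 Ld:1 B:1 rd:2 wr:1>
#4 ALU src=r6,r6 dispatched  <A:1 Mu:0 Ld:1 B:1 rd:1 wr:0>
#5 ALU src=r2,r0 held:RD_PORT  <A:1 Mu:0 Ld:1 B:1 rd:1 wr:0>
#6 ALU src=r2,r0 held:RD_PORT  <A:1 Mu:0 Ld:1 B:1 rd:1 wr:0>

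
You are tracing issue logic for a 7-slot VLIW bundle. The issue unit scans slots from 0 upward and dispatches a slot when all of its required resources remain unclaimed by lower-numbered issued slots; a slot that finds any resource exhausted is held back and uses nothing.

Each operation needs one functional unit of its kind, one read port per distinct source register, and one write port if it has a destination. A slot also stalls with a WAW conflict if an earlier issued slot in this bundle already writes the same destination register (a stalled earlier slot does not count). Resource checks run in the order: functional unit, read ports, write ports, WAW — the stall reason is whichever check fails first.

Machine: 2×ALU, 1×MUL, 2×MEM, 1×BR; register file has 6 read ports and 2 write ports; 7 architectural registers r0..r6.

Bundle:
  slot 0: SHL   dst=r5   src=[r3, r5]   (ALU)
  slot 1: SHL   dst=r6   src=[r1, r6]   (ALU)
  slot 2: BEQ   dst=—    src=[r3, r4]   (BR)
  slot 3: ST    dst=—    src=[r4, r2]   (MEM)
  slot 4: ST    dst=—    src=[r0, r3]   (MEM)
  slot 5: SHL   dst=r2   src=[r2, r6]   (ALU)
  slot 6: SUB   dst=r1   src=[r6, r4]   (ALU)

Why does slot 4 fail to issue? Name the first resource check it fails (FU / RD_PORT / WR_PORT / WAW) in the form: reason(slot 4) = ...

[0] ALU needs rd=2 wr=1: ok; after: ALU=1 MUL=1 MEM=2 BR=1, R=4, W=1
[1] ALU needs rd=2 wr=1: ok; after: ALU=0 MUL=1 MEM=2 BR=1, R=2, W=0
[2] BR needs rd=2 wr=0: ok; after: ALU=0 MUL=1 MEM=2 BR=0, R=0, W=0
[3] MEM needs rd=2 wr=0: RD_PORT; after: ALU=0 MUL=1 MEM=2 BR=0, R=0, W=0
[4] MEM needs rd=2 wr=0: RD_PORT; after: ALU=0 MUL=1 MEM=2 BR=0, R=0, W=0
[5] ALU needs rd=2 wr=1: FU; after: ALU=0 MUL=1 MEM=2 BR=0, R=0, W=0
[6] ALU needs rd=2 wr=1: FU; after: ALU=0 MUL=1 MEM=2 BR=0, R=0, W=0

reason(slot 4) = RD_PORT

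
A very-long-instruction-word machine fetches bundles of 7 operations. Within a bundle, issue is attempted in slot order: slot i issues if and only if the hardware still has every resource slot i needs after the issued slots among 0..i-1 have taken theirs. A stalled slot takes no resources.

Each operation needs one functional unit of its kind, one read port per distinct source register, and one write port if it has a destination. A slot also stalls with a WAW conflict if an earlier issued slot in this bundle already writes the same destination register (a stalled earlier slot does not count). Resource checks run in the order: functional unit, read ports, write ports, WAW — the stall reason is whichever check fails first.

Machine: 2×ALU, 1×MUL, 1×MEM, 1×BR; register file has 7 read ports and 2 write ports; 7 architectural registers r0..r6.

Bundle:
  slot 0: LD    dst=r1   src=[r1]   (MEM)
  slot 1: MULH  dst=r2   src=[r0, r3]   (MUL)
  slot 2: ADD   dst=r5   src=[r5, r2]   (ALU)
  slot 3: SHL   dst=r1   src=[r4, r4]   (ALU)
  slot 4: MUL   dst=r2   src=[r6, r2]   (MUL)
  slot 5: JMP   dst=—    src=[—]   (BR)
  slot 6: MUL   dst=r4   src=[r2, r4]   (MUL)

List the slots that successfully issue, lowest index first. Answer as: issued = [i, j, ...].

issued = [0, 1, 5]

#0 MEM src=r1 dispatched  <A:2 Mu:1 Ld:0 B:1 rd:6 wr:1>
#1 MUL src=r0,r3 dispatched  <A:2 Mu:0 Ld:0 B:1 rd:4 wr:0>
#2 ALU src=r5,r2 held:WR_PORT  <A:2 Mu:0 Ld:0 B:1 rd:4 wr:0>
#3 ALU src=r4,r4 held:WR_PORT  <A:2 Mu:0 Ld:0 B:1 rd:4 wr:0>
#4 MUL src=r6,r2 held:FU  <A:2 Mu:0 Ld:0 B:1 rd:4 wr:0>
#5 BR src=- dispatched  <A:2 Mu:0 Ld:0 B:0 rd:4 wr:0>
#6 MUL src=r2,r4 held:FU  <A:2 Mu:0 Ld:0 B:0 rd:4 wr:0>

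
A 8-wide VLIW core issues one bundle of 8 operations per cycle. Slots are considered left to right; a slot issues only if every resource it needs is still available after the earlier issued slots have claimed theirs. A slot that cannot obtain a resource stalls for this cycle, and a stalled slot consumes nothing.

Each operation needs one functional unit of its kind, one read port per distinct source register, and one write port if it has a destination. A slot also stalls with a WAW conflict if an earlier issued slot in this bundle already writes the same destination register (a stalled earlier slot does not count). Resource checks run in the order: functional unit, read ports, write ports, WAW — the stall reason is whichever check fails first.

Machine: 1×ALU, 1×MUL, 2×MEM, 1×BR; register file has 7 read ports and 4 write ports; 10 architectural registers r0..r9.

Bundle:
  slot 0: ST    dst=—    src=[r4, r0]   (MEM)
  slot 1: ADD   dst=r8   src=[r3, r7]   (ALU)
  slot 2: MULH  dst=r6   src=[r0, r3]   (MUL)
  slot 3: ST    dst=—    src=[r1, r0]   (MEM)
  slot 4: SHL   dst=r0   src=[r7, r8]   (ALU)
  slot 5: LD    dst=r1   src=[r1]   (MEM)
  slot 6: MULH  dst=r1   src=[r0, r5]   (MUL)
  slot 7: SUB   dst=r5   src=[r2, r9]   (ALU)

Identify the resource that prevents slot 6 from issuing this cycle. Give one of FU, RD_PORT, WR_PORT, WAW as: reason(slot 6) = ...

#0 MEM src=r4,r0 dispatched  <A:1 Mu:1 Ld:1 B:1 rd:5 wr:4>
#1 ALU src=r3,r7 dispatched  <A:0 Mu:1 Ld:1 B:1 rd:3 wr:3>
#2 MUL src=r0,r3 dispatched  <A:0 Mu:0 Ld:1 B:1 rd:1 wr:2>
#3 MEM src=r1,r0 held:RD_PORT  <A:0 Mu:0 Ld:1 B:1 rd:1 wr:2>
#4 ALU src=r7,r8 held:FU  <A:0 Mu:0 Ld:1 B:1 rd:1 wr:2>
#5 MEM src=r1 dispatched  <A:0 Mu:0 Ld:0 B:1 rd:0 wr:1>
#6 MUL src=r0,r5 held:FU  <A:0 Mu:0 Ld:0 B:1 rd:0 wr:1>
#7 ALU src=r2,r9 held:FU  <A:0 Mu:0 Ld:0 B:1 rd:0 wr:1>

reason(slot 6) = FU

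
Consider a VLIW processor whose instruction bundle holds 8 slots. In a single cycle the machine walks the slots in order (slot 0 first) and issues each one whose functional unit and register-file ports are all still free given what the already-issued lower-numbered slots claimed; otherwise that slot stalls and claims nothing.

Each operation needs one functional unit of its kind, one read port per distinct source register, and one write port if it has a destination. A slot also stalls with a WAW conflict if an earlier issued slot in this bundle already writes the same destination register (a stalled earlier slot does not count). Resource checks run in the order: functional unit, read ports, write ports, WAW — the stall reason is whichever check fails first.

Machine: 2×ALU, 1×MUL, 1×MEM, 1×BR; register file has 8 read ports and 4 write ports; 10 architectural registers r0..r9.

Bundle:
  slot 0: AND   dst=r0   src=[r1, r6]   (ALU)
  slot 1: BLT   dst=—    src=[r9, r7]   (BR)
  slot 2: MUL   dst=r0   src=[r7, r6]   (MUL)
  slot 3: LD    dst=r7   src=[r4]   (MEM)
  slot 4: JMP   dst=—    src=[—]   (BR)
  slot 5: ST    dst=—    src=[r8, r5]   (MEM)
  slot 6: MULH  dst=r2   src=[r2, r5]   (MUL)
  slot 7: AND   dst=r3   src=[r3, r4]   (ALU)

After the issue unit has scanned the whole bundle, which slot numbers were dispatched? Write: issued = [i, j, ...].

slot 0 (ALU): ISSUE — free A1,Mu1,Ld1,B1 rp6 wp3
slot 1 (BR): ISSUE — free A1,Mu1,Ld1,B0 rp4 wp3
slot 2 (MUL): stall WAW — free A1,Mu1,Ld1,B0 rp4 wp3
slot 3 (MEM): ISSUE — free A1,Mu1,Ld0,B0 rp3 wp2
slot 4 (BR): stall FU — free A1,Mu1,Ld0,B0 rp3 wp2
slot 5 (MEM): stall FU — free A1,Mu1,Ld0,B0 rp3 wp2
slot 6 (MUL): ISSUE — free A1,Mu0,Ld0,B0 rp1 wp1
slot 7 (ALU): stall RD_PORT — free A1,Mu0,Ld0,B0 rp1 wp1

issued = [0, 1, 3, 6]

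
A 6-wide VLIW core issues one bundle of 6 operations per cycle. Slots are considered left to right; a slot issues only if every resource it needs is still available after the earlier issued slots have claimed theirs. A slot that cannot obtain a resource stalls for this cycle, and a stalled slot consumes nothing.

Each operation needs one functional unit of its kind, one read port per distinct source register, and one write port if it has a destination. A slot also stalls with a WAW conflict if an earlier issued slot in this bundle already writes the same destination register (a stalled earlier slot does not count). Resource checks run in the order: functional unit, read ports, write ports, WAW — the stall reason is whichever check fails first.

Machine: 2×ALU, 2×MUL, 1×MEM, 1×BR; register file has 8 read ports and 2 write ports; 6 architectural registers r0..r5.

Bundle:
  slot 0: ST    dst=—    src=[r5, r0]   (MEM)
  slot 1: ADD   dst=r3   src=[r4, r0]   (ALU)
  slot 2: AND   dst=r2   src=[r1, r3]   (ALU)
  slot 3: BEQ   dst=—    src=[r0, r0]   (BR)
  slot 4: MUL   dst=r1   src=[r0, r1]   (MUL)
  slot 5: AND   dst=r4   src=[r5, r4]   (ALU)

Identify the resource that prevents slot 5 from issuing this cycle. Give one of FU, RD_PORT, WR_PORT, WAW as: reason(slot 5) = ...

reason(slot 5) = FU

slot 0 (MEM): ISSUE — free A2,Mu2,Ld0,B1 rp6 wp2
slot 1 (ALU): ISSUE — free A1,Mu2,Ld0,B1 rp4 wp1
slot 2 (ALU): ISSUE — free A0,Mu2,Ld0,B1 rp2 wp0
slot 3 (BR): ISSUE — free A0,Mu2,Ld0,B0 rp1 wp0
slot 4 (MUL): stall RD_PORT — free A0,Mu2,Ld0,B0 rp1 wp0
slot 5 (ALU): stall FU — free A0,Mu2,Ld0,B0 rp1 wp0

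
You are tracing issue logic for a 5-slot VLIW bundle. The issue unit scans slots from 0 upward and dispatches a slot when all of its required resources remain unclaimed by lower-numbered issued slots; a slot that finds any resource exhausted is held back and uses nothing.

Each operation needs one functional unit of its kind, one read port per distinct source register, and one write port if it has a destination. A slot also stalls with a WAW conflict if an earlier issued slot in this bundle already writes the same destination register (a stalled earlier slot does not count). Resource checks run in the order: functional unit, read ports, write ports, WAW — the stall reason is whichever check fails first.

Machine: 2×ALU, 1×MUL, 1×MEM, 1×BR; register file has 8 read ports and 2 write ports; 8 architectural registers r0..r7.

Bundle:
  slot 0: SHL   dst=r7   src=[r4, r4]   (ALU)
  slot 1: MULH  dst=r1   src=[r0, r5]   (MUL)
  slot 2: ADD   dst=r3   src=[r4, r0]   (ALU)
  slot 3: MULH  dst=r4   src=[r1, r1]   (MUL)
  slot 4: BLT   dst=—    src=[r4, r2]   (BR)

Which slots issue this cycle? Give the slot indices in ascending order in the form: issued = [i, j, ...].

#0 ALU src=r4,r4 dispatched  <A:1 Mu:1 Ld:1 B:1 rd:7 wr:1>
#1 MUL src=r0,r5 dispatched  <A:1 Mu:0 Ld:1 B:1 rd:5 wr:0>
#2 ALU src=r4,r0 held:WR_PORT  <A:1 Mu:0 Ld:1 B:1 rd:5 wr:0>
#3 MUL src=r1,r1 held:FU  <A:1 Mu:0 Ld:1 B:1 rd:5 wr:0>
#4 BR src=r4,r2 dispatched  <A:1 Mu:0 Ld:1 B:0 rd:3 wr:0>

issued = [0, 1, 4]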